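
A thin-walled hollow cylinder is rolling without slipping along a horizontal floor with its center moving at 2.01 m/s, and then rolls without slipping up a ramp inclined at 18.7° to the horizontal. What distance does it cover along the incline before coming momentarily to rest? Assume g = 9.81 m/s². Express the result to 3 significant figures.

Here I = MR², so the shape factor k = I/(MR²) = 1.
The rolling condition ω = v/R makes the rotational term ½I(v/R)² = ½kMv², so KE_total = ½(1+k)Mv² = Mv².
Setting this equal to Mgh gives the vertical rise h = (1+k)v₀²/(2g) = 2×2.01²/(2×9.81) = 0.4118 m.
Along the incline, d = h/sinθ = 0.4118/sin18.7° ≈ 1.28 m.

d ≈ 1.28 m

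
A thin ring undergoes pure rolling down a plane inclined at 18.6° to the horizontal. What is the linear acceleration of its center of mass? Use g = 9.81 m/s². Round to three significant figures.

a ≈ 1.56 m/s²

With I = MR², the ratio k = I/(MR²) is 1.
Translational: Mg sinθ − f = Ma. Rotational about the CM: fR = Iα = kMRa, so f = kMa.
Eliminating f: Mg sinθ = (1+k)Ma, so a = g sinθ/(1+k) = 9.81 × sin18.6° / 2 ≈ 1.56 m/s².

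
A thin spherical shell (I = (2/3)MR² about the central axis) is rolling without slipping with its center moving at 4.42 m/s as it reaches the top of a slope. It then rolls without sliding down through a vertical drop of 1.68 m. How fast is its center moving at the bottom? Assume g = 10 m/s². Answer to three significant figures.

For this body I = (2/3)MR², i.e. k = I/(MR²) = 2/3.
The rolling condition ω = v/R makes the rotational term ½I(v/R)² = ½kMv², so KE_total = ½(1+k)Mv² = (5/6)Mv².
Energy conservation: (5/6)Mv₀² + Mgh = (5/6)Mv², so v² = v₀² + 2gh/(1+k).
v = √(4.42² + 2×10×1.68/1.667) = √39.7 ≈ 6.30 m/s.

v ≈ 6.30 m/s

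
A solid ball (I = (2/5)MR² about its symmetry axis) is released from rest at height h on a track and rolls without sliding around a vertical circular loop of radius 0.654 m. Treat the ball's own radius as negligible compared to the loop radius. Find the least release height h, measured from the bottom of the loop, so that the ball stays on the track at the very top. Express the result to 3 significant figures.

h_min ≈ 1.77 m

The moment of inertia is (2/5)MR², giving k ≡ I/(MR²) = 0.4.
At the top of the loop, the minimum-contact condition is Mg = Mv_top²/r, so v_top² = gr.
With ω = v/R, the kinetic energy at speed v is ½(1+k)Mv² = (7/10)Mv².
Energy conservation from release (height h) to the top (height 2r): Mgh = Mg(2r) + (7/10)M·gr.
Thus h_min = 2r + (1+k)r/2 = r(2 + 1.4/2) = 0.654 × 2.7 ≈ 1.77 m.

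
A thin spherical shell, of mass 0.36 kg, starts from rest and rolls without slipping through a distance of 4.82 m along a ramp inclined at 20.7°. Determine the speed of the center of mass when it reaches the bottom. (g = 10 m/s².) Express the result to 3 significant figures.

v ≈ 4.52 m/s

With I = (2/3)MR², the ratio k = I/(MR²) is 2/3.
Rolling without slipping gives ω = v/R, so the total kinetic energy is ½Mv² + ½Iω² = ½(1+k)Mv² = (5/6)Mv².
The vertical drop is h = L sinθ = 4.82 × sin20.7° = 1.704 m.
Energy conservation: Mgh = (5/6)Mv², so v = √(2gh/(1+k)) = √(2 × 10 × 1.704 / 1.667) ≈ 4.52 m/s.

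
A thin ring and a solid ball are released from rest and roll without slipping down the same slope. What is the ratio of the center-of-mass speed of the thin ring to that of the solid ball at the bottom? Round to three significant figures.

Each satisfies Mgh = ½(1+k)Mv² with k = I/(MR²), so v ∝ 1/√(1+k).
For the thin ring k = 1; for the solid ball k = 0.4.
v₁/v₂ = √((1+k₂)/(1+k₁)) = √(1.4/2) ≈ 0.837.

v_ratio ≈ 0.837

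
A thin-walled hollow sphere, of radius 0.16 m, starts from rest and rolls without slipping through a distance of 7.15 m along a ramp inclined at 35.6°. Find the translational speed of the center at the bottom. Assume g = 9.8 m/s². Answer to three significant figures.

With I = (2/3)MR², the ratio k = I/(MR²) is 2/3.
The rolling condition ω = v/R makes the rotational term ½I(v/R)² = ½kMv², so KE_total = ½(1+k)Mv² = (5/6)Mv².
The vertical drop is h = L sinθ = 7.15 × sin35.6° = 4.162 m.
Setting Mgh = (5/6)Mv² gives v = √(2gh/(1+k)) = √(2·9.8·4.162/1.667) ≈ 7.00 m/s.

v ≈ 7.00 m/s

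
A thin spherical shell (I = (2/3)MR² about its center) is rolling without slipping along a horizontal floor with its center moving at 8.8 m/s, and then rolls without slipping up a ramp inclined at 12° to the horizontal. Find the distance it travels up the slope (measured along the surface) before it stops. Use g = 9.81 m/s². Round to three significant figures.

With I = (2/3)MR², the ratio k = I/(MR²) is 2/3.
Since it rolls without slipping, ω = v/R and KE = ½Mv² + ½Iω² = ½(1+k)Mv² = (5/6)Mv².
Setting this equal to Mgh gives the vertical rise h = (1+k)v₀²/(2g) = 1.667×8.8²/(2×9.81) = 6.578 m.
The distance along the slope is d = h/sinθ = 6.578/sin12° ≈ 31.6 m.

d ≈ 31.6 m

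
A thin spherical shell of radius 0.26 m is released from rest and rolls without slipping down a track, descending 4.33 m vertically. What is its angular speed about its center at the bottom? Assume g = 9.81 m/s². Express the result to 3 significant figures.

For this body I = (2/3)MR², i.e. k = I/(MR²) = 2/3.
The rolling condition ω = v/R makes the rotational term ½I(v/R)² = ½kMv², so KE_total = ½(1+k)Mv² = (5/6)Mv².
Energy conservation Mgh = ½(1+k)Mv² gives v = √(2gh/(1+k)) = √(2 × 9.81 × 4.33 / 1.667) = 7.14 m/s.
The angular speed follows from ω = v/R = 7.14/0.26 ≈ 27.5 rad/s.

ω ≈ 27.5 rad/s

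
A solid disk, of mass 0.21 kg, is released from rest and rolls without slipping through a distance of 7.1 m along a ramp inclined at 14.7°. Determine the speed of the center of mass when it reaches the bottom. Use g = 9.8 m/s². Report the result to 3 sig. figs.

The moment of inertia is (1/2)MR², giving k ≡ I/(MR²) = 0.5.
The rolling condition ω = v/R makes the rotational term ½I(v/R)² = ½kMv², so KE_total = ½(1+k)Mv² = (3/4)Mv².
The vertical drop is h = L sinθ = 7.1 × sin14.7° = 1.802 m.
Energy conservation: Mgh = (3/4)Mv², so v = √(2gh/(1+k)) = √(2 × 9.8 × 1.802 / 1.5) ≈ 4.85 m/s.

v ≈ 4.85 m/s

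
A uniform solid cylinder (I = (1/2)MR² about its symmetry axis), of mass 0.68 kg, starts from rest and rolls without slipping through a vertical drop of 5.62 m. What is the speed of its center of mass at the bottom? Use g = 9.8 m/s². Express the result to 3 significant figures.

The moment of inertia is (1/2)MR², giving k ≡ I/(MR²) = 0.5.
The rolling condition ω = v/R makes the rotational term ½I(v/R)² = ½kMv², so KE_total = ½(1+k)Mv² = (3/4)Mv².
Setting Mgh = (3/4)Mv² gives v = √(2gh/(1+k)) = √(2·9.8·5.62/1.5) ≈ 8.57 m/s.

v ≈ 8.57 m/s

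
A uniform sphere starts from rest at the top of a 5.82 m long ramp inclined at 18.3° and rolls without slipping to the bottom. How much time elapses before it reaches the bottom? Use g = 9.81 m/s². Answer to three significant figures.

t ≈ 2.30 s

Here I = (2/5)MR², so the shape factor k = I/(MR²) = 0.4.
Newton's second law down the slope: Mg sinθ − f = Ma. The torque equation fR = Iα (with α = a/R) gives f = kMa.
Hence a = g sinθ/(1+k) = 9.81×sin18.3°/1.4 = 2.2 m/s².
With constant a from rest, t = √(2L/a) = √(2·5.82/2.2) ≈ 2.30 s.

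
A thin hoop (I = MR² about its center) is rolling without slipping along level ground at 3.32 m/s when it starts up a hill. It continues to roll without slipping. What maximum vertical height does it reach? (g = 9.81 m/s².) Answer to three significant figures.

h ≈ 1.12 m

Here I = MR², so the shape factor k = I/(MR²) = 1.
Pure rolling means v = ωR; then KE = ½Mv² + ½I(v/R)² = ½(1+k)Mv² = Mv².
All of this converts to potential energy at the highest point: Mv₀² = Mgh.
Thus h = (1+k)v₀²/(2g) = 2 × 3.32² / (2 × 9.81) ≈ 1.12 m.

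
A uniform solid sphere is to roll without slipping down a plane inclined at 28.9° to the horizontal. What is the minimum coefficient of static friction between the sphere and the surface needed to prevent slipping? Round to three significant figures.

μ_min ≈ 0.158

For this body I = (2/5)MR², i.e. k = I/(MR²) = 0.4.
Translational: Mg sinθ − f = Ma. Rotational about the CM: fR = Iα = kMRa, so f = kMa.
These give a = g sinθ/(1+k) and the required friction f = kMg sinθ/(1+k).
The normal force is N = Mg cosθ, so μ_min = f/N = k tanθ/(1+k).
μ_min = 0.4 × tan28.9° / 1.4 ≈ 0.158.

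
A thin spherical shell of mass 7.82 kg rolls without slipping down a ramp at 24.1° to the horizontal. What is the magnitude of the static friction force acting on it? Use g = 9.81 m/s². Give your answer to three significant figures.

Here I = (2/3)MR², so the shape factor k = I/(MR²) = 2/3.
Along the incline Mg sinθ − f = Ma, and torque about the center fR = Iα = kMR²(a/R) gives f = kMa.
Combining, a = g sinθ/(1+k) and f = kMa = kMg sinθ/(1+k).
f = (2/3) × 7.82 × 9.81 × sin24.1° / 1.667 ≈ 12.5 N.

f ≈ 12.5 N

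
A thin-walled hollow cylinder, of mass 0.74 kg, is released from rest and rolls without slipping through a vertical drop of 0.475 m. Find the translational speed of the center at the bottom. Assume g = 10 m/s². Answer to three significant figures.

The moment of inertia is MR², giving k ≡ I/(MR²) = 1.
Pure rolling means v = ωR; then KE = ½Mv² + ½I(v/R)² = ½(1+k)Mv² = Mv².
Energy conservation: Mgh = Mv², so v = √(2gh/(1+k)) = √(2 × 10 × 0.475 / 2) ≈ 2.18 m/s.

v ≈ 2.18 m/s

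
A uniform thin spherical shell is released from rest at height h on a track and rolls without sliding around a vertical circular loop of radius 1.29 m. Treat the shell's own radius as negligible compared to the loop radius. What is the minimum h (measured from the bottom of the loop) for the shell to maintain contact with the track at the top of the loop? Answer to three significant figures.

h_min ≈ 3.66 m

With I = (2/3)MR², the ratio k = I/(MR²) is 2/3.
At the top of the loop, the minimum-contact condition is Mg = Mv_top²/r, so v_top² = gr.
With ω = v/R, the kinetic energy at speed v is ½(1+k)Mv² = (5/6)Mv².
Energy conservation from release (height h) to the top (height 2r): Mgh = Mg(2r) + (5/6)M·gr.
Thus h_min = 2r + (1+k)r/2 = r(2 + 1.667/2) = 1.29 × 2.833 ≈ 3.66 m.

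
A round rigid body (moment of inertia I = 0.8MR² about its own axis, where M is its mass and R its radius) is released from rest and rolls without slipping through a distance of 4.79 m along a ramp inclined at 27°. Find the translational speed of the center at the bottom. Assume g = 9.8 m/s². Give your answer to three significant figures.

v ≈ 4.87 m/s

For this body I = 0.8MR², i.e. k = I/(MR²) = 0.8.
The rolling condition ω = v/R makes the rotational term ½I(v/R)² = ½kMv², so KE_total = ½(1+k)Mv² = (9/10)Mv².
The vertical drop is h = L sinθ = 4.79 × sin27° = 2.175 m.
Setting Mgh = (9/10)Mv² gives v = √(2gh/(1+k)) = √(2·9.8·2.175/1.8) ≈ 4.87 m/s.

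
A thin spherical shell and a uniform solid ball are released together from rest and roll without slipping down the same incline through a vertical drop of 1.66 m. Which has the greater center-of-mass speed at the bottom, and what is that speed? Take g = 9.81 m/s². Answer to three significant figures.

the uniform solid ball, at v ≈ 4.82 m/s

For rolling without slipping, Mgh = ½(1+k)Mv² where k = I/(MR²), so v = √(2gh/(1+k)).
Thin spherical shell: k = 2/3, giving v = √(2×9.81×1.66/1.667) = 4.421 m/s.
Uniform solid ball: k = 0.4, giving v = √(2×9.81×1.66/1.4) = 4.823 m/s.
The smaller k wins: the uniform solid ball, at ≈ 4.82 m/s.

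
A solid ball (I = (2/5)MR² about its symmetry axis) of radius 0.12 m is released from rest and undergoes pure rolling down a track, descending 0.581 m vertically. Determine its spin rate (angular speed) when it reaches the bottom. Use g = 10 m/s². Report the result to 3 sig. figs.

For this body I = (2/5)MR², i.e. k = I/(MR²) = 0.4.
Rolling without slipping gives ω = v/R, so the total kinetic energy is ½Mv² + ½Iω² = ½(1+k)Mv² = (7/10)Mv².
Energy conservation Mgh = ½(1+k)Mv² gives v = √(2gh/(1+k)) = √(2 × 10 × 0.581 / 1.4) = 2.881 m/s.
Then ω = v/R = 2.881 / 0.12 ≈ 24.0 rad/s.

ω ≈ 24.0 rad/s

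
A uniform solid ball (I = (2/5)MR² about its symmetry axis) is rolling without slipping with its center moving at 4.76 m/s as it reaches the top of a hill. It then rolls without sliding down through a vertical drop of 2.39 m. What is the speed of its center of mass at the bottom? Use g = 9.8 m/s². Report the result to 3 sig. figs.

The moment of inertia is (2/5)MR², giving k ≡ I/(MR²) = 0.4.
Pure rolling means v = ωR; then KE = ½Mv² + ½I(v/R)² = ½(1+k)Mv² = (7/10)Mv².
Conserving energy between top and bottom: (7/10)Mv² = (7/10)Mv₀² + Mgh, hence v² = v₀² + 2gh/(1+k).
v = √(4.76² + 2×9.8×2.39/1.4) = √56.12 ≈ 7.49 m/s.

v ≈ 7.49 m/s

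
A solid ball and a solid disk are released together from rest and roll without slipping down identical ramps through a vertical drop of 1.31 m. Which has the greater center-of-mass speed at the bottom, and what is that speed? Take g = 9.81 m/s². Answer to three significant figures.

For rolling without slipping, Mgh = ½(1+k)Mv² where k = I/(MR²), so v = √(2gh/(1+k)).
Solid ball: k = 0.4, giving v = √(2×9.81×1.31/1.4) = 4.285 m/s.
Solid disk: k = 0.5, giving v = √(2×9.81×1.31/1.5) = 4.139 m/s.
The smaller k wins: the solid ball, at ≈ 4.28 m/s.

the solid ball, at v ≈ 4.28 m/s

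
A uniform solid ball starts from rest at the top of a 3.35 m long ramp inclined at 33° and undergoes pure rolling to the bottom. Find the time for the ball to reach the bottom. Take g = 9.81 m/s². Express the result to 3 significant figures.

For this body I = (2/5)MR², i.e. k = I/(MR²) = 0.4.
Translational: Mg sinθ − f = Ma. Rotational about the CM: fR = Iα = kMRa, so f = kMa.
Hence a = g sinθ/(1+k) = 9.81×sin33°/1.4 = 3.816 m/s².
With constant a from rest, t = √(2L/a) = √(2·3.35/3.816) ≈ 1.32 s.

t ≈ 1.32 s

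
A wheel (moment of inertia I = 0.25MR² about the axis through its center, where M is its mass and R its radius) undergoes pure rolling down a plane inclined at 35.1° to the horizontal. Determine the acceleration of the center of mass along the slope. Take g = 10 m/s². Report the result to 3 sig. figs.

The moment of inertia is 0.25MR², giving k ≡ I/(MR²) = 0.25.
Translational: Mg sinθ − f = Ma. Rotational about the CM: fR = Iα = kMRa, so f = kMa.
Eliminating f: Mg sinθ = (1+k)Ma, so a = g sinθ/(1+k) = 10 × sin35.1° / 1.25 ≈ 4.60 m/s².

a ≈ 4.60 m/s²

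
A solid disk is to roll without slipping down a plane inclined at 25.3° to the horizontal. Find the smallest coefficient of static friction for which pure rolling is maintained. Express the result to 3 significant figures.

μ_min ≈ 0.158

Here I = (1/2)MR², so the shape factor k = I/(MR²) = 0.5.
Along the incline Mg sinθ − f = Ma, and torque about the center fR = Iα = kMR²(a/R) gives f = kMa.
These give a = g sinθ/(1+k) and the required friction f = kMg sinθ/(1+k).
With N = Mg cosθ, the no-slip condition f ≤ μN gives μ_min = f/N = k tanθ/(1+k).
μ_min = 0.5 × tan25.3° / 1.5 ≈ 0.158.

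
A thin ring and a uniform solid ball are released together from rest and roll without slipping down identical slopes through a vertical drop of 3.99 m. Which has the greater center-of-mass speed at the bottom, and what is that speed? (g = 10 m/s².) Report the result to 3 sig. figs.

For rolling without slipping, Mgh = ½(1+k)Mv² where k = I/(MR²), so v = √(2gh/(1+k)).
Thin ring: k = 1, giving v = √(2×10×3.99/2) = 6.317 m/s.
Uniform solid ball: k = 0.4, giving v = √(2×10×3.99/1.4) = 7.55 m/s.
The smaller k wins: the uniform solid ball, at ≈ 7.55 m/s.

the uniform solid ball, at v ≈ 7.55 m/s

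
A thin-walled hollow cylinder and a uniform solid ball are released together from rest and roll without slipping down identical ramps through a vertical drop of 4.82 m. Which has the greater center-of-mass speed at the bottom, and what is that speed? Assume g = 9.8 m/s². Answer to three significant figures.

the uniform solid ball, at v ≈ 8.21 m/s

For rolling without slipping, Mgh = ½(1+k)Mv² where k = I/(MR²), so v = √(2gh/(1+k)).
Thin-walled hollow cylinder: k = 1, giving v = √(2×9.8×4.82/2) = 6.873 m/s.
Uniform solid ball: k = 0.4, giving v = √(2×9.8×4.82/1.4) = 8.215 m/s.
The smaller k wins: the uniform solid ball, at ≈ 8.21 m/s.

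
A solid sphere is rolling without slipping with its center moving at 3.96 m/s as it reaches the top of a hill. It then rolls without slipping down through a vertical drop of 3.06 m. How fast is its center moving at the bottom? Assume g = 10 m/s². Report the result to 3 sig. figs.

The moment of inertia is (2/5)MR², giving k ≡ I/(MR²) = 0.4.
Pure rolling means v = ωR; then KE = ½Mv² + ½I(v/R)² = ½(1+k)Mv² = (7/10)Mv².
Energy conservation: (7/10)Mv₀² + Mgh = (7/10)Mv², so v² = v₀² + 2gh/(1+k).
v = √(3.96² + 2×10×3.06/1.4) = √59.4 ≈ 7.71 m/s.

v ≈ 7.71 m/s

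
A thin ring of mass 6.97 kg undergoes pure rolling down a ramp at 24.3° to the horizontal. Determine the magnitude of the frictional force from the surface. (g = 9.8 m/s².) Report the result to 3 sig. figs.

f ≈ 14.1 N

Here I = MR², so the shape factor k = I/(MR²) = 1.
Newton's second law down the slope: Mg sinθ − f = Ma. The torque equation fR = Iα (with α = a/R) gives f = kMa.
Combining, a = g sinθ/(1+k) and f = kMa = kMg sinθ/(1+k).
f = 1 × 6.97 × 9.8 × sin24.3° / 2 ≈ 14.1 N.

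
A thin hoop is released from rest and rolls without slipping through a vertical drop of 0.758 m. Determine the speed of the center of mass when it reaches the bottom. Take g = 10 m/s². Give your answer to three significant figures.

v ≈ 2.75 m/s

The moment of inertia is MR², giving k ≡ I/(MR²) = 1.
Since it rolls without slipping, ω = v/R and KE = ½Mv² + ½Iω² = ½(1+k)Mv² = Mv².
Setting Mgh = Mv² gives v = √(2gh/(1+k)) = √(2·10·0.758/2) ≈ 2.75 m/s.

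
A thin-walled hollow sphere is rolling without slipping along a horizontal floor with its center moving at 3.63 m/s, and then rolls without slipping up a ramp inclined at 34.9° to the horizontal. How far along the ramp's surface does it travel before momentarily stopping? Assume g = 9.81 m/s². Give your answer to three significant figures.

The moment of inertia is (2/3)MR², giving k ≡ I/(MR²) = 2/3.
Since it rolls without slipping, ω = v/R and KE = ½Mv² + ½Iω² = ½(1+k)Mv² = (5/6)Mv².
Setting this equal to Mgh gives the vertical rise h = (1+k)v₀²/(2g) = 1.667×3.63²/(2×9.81) = 1.119 m.
Along the incline, d = h/sinθ = 1.119/sin34.9° ≈ 1.96 m.

d ≈ 1.96 m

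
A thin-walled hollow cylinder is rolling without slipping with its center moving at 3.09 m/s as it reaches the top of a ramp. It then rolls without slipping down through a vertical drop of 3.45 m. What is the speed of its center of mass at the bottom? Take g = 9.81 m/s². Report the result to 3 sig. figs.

v ≈ 6.59 m/s

Here I = MR², so the shape factor k = I/(MR²) = 1.
Pure rolling means v = ωR; then KE = ½Mv² + ½I(v/R)² = ½(1+k)Mv² = Mv².
Conserving energy between top and bottom: Mv² = Mv₀² + Mgh, hence v² = v₀² + 2gh/(1+k).
v = √(3.09² + 2×9.81×3.45/2) = √43.39 ≈ 6.59 m/s.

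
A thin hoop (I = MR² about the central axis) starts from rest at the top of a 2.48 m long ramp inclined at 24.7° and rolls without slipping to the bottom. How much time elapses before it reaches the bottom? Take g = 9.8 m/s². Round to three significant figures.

Here I = MR², so the shape factor k = I/(MR²) = 1.
Translational: Mg sinθ − f = Ma. Rotational about the CM: fR = Iα = kMRa, so f = kMa.
Hence a = g sinθ/(1+k) = 9.8×sin24.7°/2 = 2.048 m/s².
With constant a from rest, t = √(2L/a) = √(2·2.48/2.048) ≈ 1.56 s.

t ≈ 1.56 s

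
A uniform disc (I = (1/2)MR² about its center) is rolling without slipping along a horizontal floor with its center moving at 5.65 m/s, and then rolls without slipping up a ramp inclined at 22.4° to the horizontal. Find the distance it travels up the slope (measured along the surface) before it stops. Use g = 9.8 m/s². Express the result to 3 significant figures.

d ≈ 6.41 m

Here I = (1/2)MR², so the shape factor k = I/(MR²) = 0.5.
Since it rolls without slipping, ω = v/R and KE = ½Mv² + ½Iω² = ½(1+k)Mv² = (3/4)Mv².
Setting this equal to Mgh gives the vertical rise h = (1+k)v₀²/(2g) = 1.5×5.65²/(2×9.8) = 2.443 m.
The distance along the slope is d = h/sinθ = 2.443/sin22.4° ≈ 6.41 m.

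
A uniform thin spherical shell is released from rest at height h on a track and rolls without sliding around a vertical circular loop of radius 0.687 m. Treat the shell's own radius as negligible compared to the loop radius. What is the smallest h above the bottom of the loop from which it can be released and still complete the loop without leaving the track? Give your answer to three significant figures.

h_min ≈ 1.95 m

With I = (2/3)MR², the ratio k = I/(MR²) is 2/3.
At the top, contact is just lost when gravity alone supplies the centripetal force: Mg = Mv_top²/r, i.e. v_top² = gr.
With ω = v/R, the kinetic energy at speed v is ½(1+k)Mv² = (5/6)Mv².
Energy conservation from release (height h) to the top (height 2r): Mgh = Mg(2r) + (5/6)M·gr.
Thus h_min = 2r + (1+k)r/2 = r(2 + 1.667/2) = 0.687 × 2.833 ≈ 1.95 m.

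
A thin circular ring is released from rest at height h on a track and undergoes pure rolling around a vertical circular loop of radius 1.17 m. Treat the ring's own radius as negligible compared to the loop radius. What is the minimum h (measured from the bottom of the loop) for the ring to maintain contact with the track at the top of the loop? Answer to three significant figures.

With I = MR², the ratio k = I/(MR²) is 1.
At the top of the loop, the minimum-contact condition is Mg = Mv_top²/r, so v_top² = gr.
With ω = v/R, the kinetic energy at speed v is ½(1+k)Mv² = Mv².
Energy conservation from release (height h) to the top (height 2r): Mgh = Mg(2r) + M·gr.
Thus h_min = 2r + (1+k)r/2 = r(2 + 2/2) = 1.17 × 3 ≈ 3.51 m.

h_min ≈ 3.51 m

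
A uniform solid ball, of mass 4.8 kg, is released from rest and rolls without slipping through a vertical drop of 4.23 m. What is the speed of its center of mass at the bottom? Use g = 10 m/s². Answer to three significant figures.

v ≈ 7.77 m/s

With I = (2/5)MR², the ratio k = I/(MR²) is 0.4.
Rolling without slipping gives ω = v/R, so the total kinetic energy is ½Mv² + ½Iω² = ½(1+k)Mv² = (7/10)Mv².
Setting Mgh = (7/10)Mv² gives v = √(2gh/(1+k)) = √(2·10·4.23/1.4) ≈ 7.77 m/s.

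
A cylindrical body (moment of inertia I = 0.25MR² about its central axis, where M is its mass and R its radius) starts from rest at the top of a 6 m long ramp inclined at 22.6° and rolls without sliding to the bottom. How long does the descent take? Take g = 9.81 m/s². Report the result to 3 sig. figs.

t ≈ 1.99 s

With I = 0.25MR², the ratio k = I/(MR²) is 0.25.
Translational: Mg sinθ − f = Ma. Rotational about the CM: fR = Iα = kMRa, so f = kMa.
Hence a = g sinθ/(1+k) = 9.81×sin22.6°/1.25 = 3.016 m/s².
With constant a from rest, t = √(2L/a) = √(2·6/3.016) ≈ 1.99 s.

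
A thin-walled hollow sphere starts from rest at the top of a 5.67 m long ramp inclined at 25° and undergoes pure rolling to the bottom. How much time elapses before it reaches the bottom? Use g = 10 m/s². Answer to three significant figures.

The moment of inertia is (2/3)MR², giving k ≡ I/(MR²) = 2/3.
Newton's second law down the slope: Mg sinθ − f = Ma. The torque equation fR = Iα (with α = a/R) gives f = kMa.
Hence a = g sinθ/(1+k) = 10×sin25°/1.667 = 2.536 m/s².
Starting from rest, L = ½at², so t = √(2L/a) = √(2×5.67/2.536) ≈ 2.11 s.

t ≈ 2.11 s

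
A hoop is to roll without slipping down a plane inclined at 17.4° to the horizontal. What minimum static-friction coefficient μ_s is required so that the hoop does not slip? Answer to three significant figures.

For this body I = MR², i.e. k = I/(MR²) = 1.
Translational: Mg sinθ − f = Ma. Rotational about the CM: fR = Iα = kMRa, so f = kMa.
These give a = g sinθ/(1+k) and the required friction f = kMg sinθ/(1+k).
The normal force is N = Mg cosθ, so μ_min = f/N = k tanθ/(1+k).
μ_min = 1 × tan17.4° / 2 ≈ 0.157.

μ_min ≈ 0.157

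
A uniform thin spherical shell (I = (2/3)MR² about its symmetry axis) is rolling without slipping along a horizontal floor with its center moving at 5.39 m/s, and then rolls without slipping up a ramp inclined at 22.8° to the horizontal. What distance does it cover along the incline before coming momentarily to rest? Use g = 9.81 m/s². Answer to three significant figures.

d ≈ 6.37 m

With I = (2/3)MR², the ratio k = I/(MR²) is 2/3.
Pure rolling means v = ωR; then KE = ½Mv² + ½I(v/R)² = ½(1+k)Mv² = (5/6)Mv².
Setting this equal to Mgh gives the vertical rise h = (1+k)v₀²/(2g) = 1.667×5.39²/(2×9.81) = 2.468 m.
The distance along the slope is d = h/sinθ = 2.468/sin22.8° ≈ 6.37 m.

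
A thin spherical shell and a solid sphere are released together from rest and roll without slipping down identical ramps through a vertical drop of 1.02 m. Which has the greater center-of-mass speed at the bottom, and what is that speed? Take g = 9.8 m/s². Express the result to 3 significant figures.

For rolling without slipping, Mgh = ½(1+k)Mv² where k = I/(MR²), so v = √(2gh/(1+k)).
Thin spherical shell: k = 2/3, giving v = √(2×9.8×1.02/1.667) = 3.463 m/s.
Solid sphere: k = 0.4, giving v = √(2×9.8×1.02/1.4) = 3.779 m/s.
The smaller k wins: the solid sphere, at ≈ 3.78 m/s.

the solid sphere, at v ≈ 3.78 m/s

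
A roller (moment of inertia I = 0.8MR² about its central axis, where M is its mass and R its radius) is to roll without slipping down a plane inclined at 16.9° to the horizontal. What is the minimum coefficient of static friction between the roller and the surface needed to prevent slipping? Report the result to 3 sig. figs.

For this body I = 0.8MR², i.e. k = I/(MR²) = 0.8.
Along the incline Mg sinθ − f = Ma, and torque about the center fR = Iα = kMR²(a/R) gives f = kMa.
These give a = g sinθ/(1+k) and the required friction f = kMg sinθ/(1+k).
The normal force is N = Mg cosθ, so μ_min = f/N = k tanθ/(1+k).
μ_min = 0.8 × tan16.9° / 1.8 ≈ 0.135.

μ_min ≈ 0.135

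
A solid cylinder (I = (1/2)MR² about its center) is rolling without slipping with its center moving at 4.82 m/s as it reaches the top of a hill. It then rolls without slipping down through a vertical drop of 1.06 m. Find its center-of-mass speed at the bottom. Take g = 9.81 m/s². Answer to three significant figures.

v ≈ 6.09 m/s

With I = (1/2)MR², the ratio k = I/(MR²) is 0.5.
Pure rolling means v = ωR; then KE = ½Mv² + ½I(v/R)² = ½(1+k)Mv² = (3/4)Mv².
Energy conservation: (3/4)Mv₀² + Mgh = (3/4)Mv², so v² = v₀² + 2gh/(1+k).
v = √(4.82² + 2×9.81×1.06/1.5) = √37.1 ≈ 6.09 m/s.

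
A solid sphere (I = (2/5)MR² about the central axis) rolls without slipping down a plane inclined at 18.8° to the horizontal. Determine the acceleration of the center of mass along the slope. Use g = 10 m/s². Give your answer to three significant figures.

a ≈ 2.30 m/s²

The moment of inertia is (2/5)MR², giving k ≡ I/(MR²) = 0.4.
Newton's second law down the slope: Mg sinθ − f = Ma. The torque equation fR = Iα (with α = a/R) gives f = kMa.
Eliminating f: Mg sinθ = (1+k)Ma, so a = g sinθ/(1+k) = 10 × sin18.8° / 1.4 ≈ 2.30 m/s².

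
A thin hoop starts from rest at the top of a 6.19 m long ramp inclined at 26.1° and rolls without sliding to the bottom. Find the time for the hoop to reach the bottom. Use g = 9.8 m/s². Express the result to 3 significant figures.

The moment of inertia is MR², giving k ≡ I/(MR²) = 1.
Along the incline Mg sinθ − f = Ma, and torque about the center fR = Iα = kMR²(a/R) gives f = kMa.
Hence a = g sinθ/(1+k) = 9.8×sin26.1°/2 = 2.156 m/s².
With constant a from rest, t = √(2L/a) = √(2·6.19/2.156) ≈ 2.40 s.

t ≈ 2.40 s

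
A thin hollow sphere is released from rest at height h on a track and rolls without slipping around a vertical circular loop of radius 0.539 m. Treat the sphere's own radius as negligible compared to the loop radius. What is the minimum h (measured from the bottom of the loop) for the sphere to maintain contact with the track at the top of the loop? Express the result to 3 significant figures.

For this body I = (2/3)MR², i.e. k = I/(MR²) = 2/3.
At the top of the loop, the minimum-contact condition is Mg = Mv_top²/r, so v_top² = gr.
With ω = v/R, the kinetic energy at speed v is ½(1+k)Mv² = (5/6)Mv².
Energy conservation from release (height h) to the top (height 2r): Mgh = Mg(2r) + (5/6)M·gr.
Thus h_min = 2r + (1+k)r/2 = r(2 + 1.667/2) = 0.539 × 2.833 ≈ 1.53 m.

h_min ≈ 1.53 m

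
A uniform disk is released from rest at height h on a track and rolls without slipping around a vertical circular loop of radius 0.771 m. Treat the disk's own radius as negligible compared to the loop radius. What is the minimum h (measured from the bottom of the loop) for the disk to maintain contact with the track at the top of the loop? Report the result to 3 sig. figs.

For this body I = (1/2)MR², i.e. k = I/(MR²) = 0.5.
At the top of the loop, the minimum-contact condition is Mg = Mv_top²/r, so v_top² = gr.
With ω = v/R, the kinetic energy at speed v is ½(1+k)Mv² = (3/4)Mv².
Energy conservation from release (height h) to the top (height 2r): Mgh = Mg(2r) + (3/4)M·gr.
Thus h_min = 2r + (1+k)r/2 = r(2 + 1.5/2) = 0.771 × 2.75 ≈ 2.12 m.

h_min ≈ 2.12 m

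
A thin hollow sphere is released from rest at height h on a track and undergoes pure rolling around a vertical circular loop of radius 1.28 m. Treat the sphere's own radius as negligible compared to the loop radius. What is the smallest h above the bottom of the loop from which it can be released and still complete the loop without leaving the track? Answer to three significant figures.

With I = (2/3)MR², the ratio k = I/(MR²) is 2/3.
At the top, contact is just lost when gravity alone supplies the centripetal force: Mg = Mv_top²/r, i.e. v_top² = gr.
With ω = v/R, the kinetic energy at speed v is ½(1+k)Mv² = (5/6)Mv².
Energy conservation from release (height h) to the top (height 2r): Mgh = Mg(2r) + (5/6)M·gr.
Thus h_min = 2r + (1+k)r/2 = r(2 + 1.667/2) = 1.28 × 2.833 ≈ 3.63 m.

h_min ≈ 3.63 m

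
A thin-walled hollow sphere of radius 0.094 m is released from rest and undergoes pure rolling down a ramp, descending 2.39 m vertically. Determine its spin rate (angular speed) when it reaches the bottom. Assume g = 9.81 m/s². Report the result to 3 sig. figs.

ω ≈ 56.4 rad/s

The moment of inertia is (2/3)MR², giving k ≡ I/(MR²) = 2/3.
Pure rolling means v = ωR; then KE = ½Mv² + ½I(v/R)² = ½(1+k)Mv² = (5/6)Mv².
Energy conservation Mgh = ½(1+k)Mv² gives v = √(2gh/(1+k)) = √(2 × 9.81 × 2.39 / 1.667) = 5.304 m/s.
Then ω = v/R = 5.304 / 0.094 ≈ 56.4 rad/s.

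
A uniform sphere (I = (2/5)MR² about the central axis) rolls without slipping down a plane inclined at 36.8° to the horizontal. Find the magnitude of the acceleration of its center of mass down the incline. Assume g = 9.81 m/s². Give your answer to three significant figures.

Here I = (2/5)MR², so the shape factor k = I/(MR²) = 0.4.
Along the incline Mg sinθ − f = Ma, and torque about the center fR = Iα = kMR²(a/R) gives f = kMa.
Eliminating f: Mg sinθ = (1+k)Ma, so a = g sinθ/(1+k) = 9.81 × sin36.8° / 1.4 ≈ 4.20 m/s².

a ≈ 4.20 m/s²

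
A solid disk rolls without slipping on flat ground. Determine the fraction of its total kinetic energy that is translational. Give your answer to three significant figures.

Here I = (1/2)MR², so the shape factor k = I/(MR²) = 0.5.
With ω = v/R, KE_trans = ½Mv² and KE_rot = ½Iω² = ½kMv², so KE_total = ½(1+k)Mv².
The translational fraction is therefore 1/(1+k) = 1/1.5 ≈ 0.667.

fraction ≈ 0.667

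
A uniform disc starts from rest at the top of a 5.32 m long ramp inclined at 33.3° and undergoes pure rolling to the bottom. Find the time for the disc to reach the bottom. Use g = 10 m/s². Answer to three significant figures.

t ≈ 1.70 s

For this body I = (1/2)MR², i.e. k = I/(MR²) = 0.5.
Translational: Mg sinθ − f = Ma. Rotational about the CM: fR = Iα = kMRa, so f = kMa.
Hence a = g sinθ/(1+k) = 10×sin33.3°/1.5 = 3.66 m/s².
With constant a from rest, t = √(2L/a) = √(2·5.32/3.66) ≈ 1.70 s.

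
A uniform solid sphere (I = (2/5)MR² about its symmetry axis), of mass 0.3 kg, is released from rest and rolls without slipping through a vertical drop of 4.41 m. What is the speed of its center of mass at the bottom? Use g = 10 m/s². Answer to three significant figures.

With I = (2/5)MR², the ratio k = I/(MR²) is 0.4.
The rolling condition ω = v/R makes the rotational term ½I(v/R)² = ½kMv², so KE_total = ½(1+k)Mv² = (7/10)Mv².
Setting Mgh = (7/10)Mv² gives v = √(2gh/(1+k)) = √(2·10·4.41/1.4) ≈ 7.94 m/s.

v ≈ 7.94 m/s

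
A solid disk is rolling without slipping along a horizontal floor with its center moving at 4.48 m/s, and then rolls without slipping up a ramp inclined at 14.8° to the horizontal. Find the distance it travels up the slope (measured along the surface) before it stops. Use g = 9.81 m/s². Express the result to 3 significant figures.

d ≈ 6.01 m

Here I = (1/2)MR², so the shape factor k = I/(MR²) = 0.5.
Rolling without slipping gives ω = v/R, so the total kinetic energy is ½Mv² + ½Iω² = ½(1+k)Mv² = (3/4)Mv².
Setting this equal to Mgh gives the vertical rise h = (1+k)v₀²/(2g) = 1.5×4.48²/(2×9.81) = 1.534 m.
Along the incline, d = h/sinθ = 1.534/sin14.8° ≈ 6.01 m.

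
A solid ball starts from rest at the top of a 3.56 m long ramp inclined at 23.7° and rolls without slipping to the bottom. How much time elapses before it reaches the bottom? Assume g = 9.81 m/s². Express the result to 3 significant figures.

t ≈ 1.59 s

For this body I = (2/5)MR², i.e. k = I/(MR²) = 0.4.
Translational: Mg sinθ − f = Ma. Rotational about the CM: fR = Iα = kMRa, so f = kMa.
Hence a = g sinθ/(1+k) = 9.81×sin23.7°/1.4 = 2.817 m/s².
Starting from rest, L = ½at², so t = √(2L/a) = √(2×3.56/2.817) ≈ 1.59 s.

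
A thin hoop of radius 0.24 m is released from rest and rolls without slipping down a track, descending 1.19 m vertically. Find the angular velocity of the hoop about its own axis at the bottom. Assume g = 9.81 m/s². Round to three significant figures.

The moment of inertia is MR², giving k ≡ I/(MR²) = 1.
Since it rolls without slipping, ω = v/R and KE = ½Mv² + ½Iω² = ½(1+k)Mv² = Mv².
Energy conservation Mgh = ½(1+k)Mv² gives v = √(2gh/(1+k)) = √(2 × 9.81 × 1.19 / 2) = 3.417 m/s.
The angular speed follows from ω = v/R = 3.417/0.24 ≈ 14.2 rad/s.

ω ≈ 14.2 rad/s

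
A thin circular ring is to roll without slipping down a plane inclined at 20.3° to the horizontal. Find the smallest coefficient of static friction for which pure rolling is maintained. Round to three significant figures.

μ_min ≈ 0.185

With I = MR², the ratio k = I/(MR²) is 1.
Newton's second law down the slope: Mg sinθ − f = Ma. The torque equation fR = Iα (with α = a/R) gives f = kMa.
These give a = g sinθ/(1+k) and the required friction f = kMg sinθ/(1+k).
The normal force is N = Mg cosθ, so μ_min = f/N = k tanθ/(1+k).
μ_min = 1 × tan20.3° / 2 ≈ 0.185.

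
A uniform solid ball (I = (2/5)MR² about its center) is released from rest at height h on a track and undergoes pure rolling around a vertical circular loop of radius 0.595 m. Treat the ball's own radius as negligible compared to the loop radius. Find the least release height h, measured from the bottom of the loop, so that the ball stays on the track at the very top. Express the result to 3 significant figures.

The moment of inertia is (2/5)MR², giving k ≡ I/(MR²) = 0.4.
At the top of the loop, the minimum-contact condition is Mg = Mv_top²/r, so v_top² = gr.
With ω = v/R, the kinetic energy at speed v is ½(1+k)Mv² = (7/10)Mv².
Energy conservation from release (height h) to the top (height 2r): Mgh = Mg(2r) + (7/10)M·gr.
Thus h_min = 2r + (1+k)r/2 = r(2 + 1.4/2) = 0.595 × 2.7 ≈ 1.61 m.

h_min ≈ 1.61 m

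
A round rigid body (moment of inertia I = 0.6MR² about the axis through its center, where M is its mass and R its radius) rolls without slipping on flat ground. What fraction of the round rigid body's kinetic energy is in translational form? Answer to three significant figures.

fraction ≈ 0.625

With I = 0.6MR², the ratio k = I/(MR²) is 0.6.
Since ω = v/R, the translational part is ½Mv² and the rotational part is ½I(v/R)² = ½kMv²; the total is ½(1+k)Mv².
The translational fraction is therefore 1/(1+k) = 1/1.6 ≈ 0.625.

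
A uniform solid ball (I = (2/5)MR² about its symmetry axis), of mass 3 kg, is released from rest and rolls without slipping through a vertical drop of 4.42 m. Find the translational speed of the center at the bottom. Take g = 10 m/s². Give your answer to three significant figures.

v ≈ 7.95 m/s

The moment of inertia is (2/5)MR², giving k ≡ I/(MR²) = 0.4.
Since it rolls without slipping, ω = v/R and KE = ½Mv² + ½Iω² = ½(1+k)Mv² = (7/10)Mv².
Setting Mgh = (7/10)Mv² gives v = √(2gh/(1+k)) = √(2·10·4.42/1.4) ≈ 7.95 m/s.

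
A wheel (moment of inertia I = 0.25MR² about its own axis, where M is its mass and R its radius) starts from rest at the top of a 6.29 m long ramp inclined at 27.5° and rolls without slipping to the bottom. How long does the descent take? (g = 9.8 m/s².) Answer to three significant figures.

For this body I = 0.25MR², i.e. k = I/(MR²) = 0.25.
Translational: Mg sinθ − f = Ma. Rotational about the CM: fR = Iα = kMRa, so f = kMa.
Hence a = g sinθ/(1+k) = 9.8×sin27.5°/1.25 = 3.62 m/s².
Starting from rest, L = ½at², so t = √(2L/a) = √(2×6.29/3.62) ≈ 1.86 s.

t ≈ 1.86 s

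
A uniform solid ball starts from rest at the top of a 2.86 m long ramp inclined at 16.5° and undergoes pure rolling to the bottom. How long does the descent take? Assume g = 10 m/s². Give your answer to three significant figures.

t ≈ 1.68 s

For this body I = (2/5)MR², i.e. k = I/(MR²) = 0.4.
Along the incline Mg sinθ − f = Ma, and torque about the center fR = Iα = kMR²(a/R) gives f = kMa.
Hence a = g sinθ/(1+k) = 10×sin16.5°/1.4 = 2.029 m/s².
With constant a from rest, t = √(2L/a) = √(2·2.86/2.029) ≈ 1.68 s.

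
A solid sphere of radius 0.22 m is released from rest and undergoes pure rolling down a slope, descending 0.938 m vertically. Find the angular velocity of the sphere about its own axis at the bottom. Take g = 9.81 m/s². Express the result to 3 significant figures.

The moment of inertia is (2/5)MR², giving k ≡ I/(MR²) = 0.4.
Pure rolling means v = ωR; then KE = ½Mv² + ½I(v/R)² = ½(1+k)Mv² = (7/10)Mv².
Energy conservation Mgh = ½(1+k)Mv² gives v = √(2gh/(1+k)) = √(2 × 9.81 × 0.938 / 1.4) = 3.626 m/s.
The angular speed follows from ω = v/R = 3.626/0.22 ≈ 16.5 rad/s.

ω ≈ 16.5 rad/s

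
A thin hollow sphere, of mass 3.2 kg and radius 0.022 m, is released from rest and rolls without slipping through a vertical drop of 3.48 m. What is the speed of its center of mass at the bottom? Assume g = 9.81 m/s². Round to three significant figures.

v ≈ 6.40 m/s

Here I = (2/3)MR², so the shape factor k = I/(MR²) = 2/3.
Rolling without slipping gives ω = v/R, so the total kinetic energy is ½Mv² + ½Iω² = ½(1+k)Mv² = (5/6)Mv².
Energy conservation: Mgh = (5/6)Mv², so v = √(2gh/(1+k)) = √(2 × 9.81 × 3.48 / 1.667) ≈ 6.40 m/s.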